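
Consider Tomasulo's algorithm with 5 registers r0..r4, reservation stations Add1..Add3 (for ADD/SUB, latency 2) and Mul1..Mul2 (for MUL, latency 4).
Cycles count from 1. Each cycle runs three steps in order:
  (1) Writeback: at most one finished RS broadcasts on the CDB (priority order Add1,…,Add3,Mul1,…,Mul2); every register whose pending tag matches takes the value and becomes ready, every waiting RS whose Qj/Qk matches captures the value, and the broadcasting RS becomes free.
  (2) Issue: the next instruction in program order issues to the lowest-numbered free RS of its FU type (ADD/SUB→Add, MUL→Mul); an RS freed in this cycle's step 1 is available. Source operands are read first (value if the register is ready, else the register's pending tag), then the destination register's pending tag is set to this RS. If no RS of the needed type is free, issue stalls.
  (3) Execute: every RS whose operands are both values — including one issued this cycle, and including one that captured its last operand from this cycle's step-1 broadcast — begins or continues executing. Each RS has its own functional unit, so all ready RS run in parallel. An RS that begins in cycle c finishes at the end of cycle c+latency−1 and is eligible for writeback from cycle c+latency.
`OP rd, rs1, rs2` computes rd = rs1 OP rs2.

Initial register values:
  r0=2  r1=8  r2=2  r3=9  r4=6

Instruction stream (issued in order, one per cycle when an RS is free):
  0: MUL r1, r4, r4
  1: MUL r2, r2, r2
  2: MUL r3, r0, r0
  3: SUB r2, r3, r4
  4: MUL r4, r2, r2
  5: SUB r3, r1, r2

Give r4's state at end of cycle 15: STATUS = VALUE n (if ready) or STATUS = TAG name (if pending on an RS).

STATUS = VALUE 4

cycle 1: issue MUL r1<-Mul1 // r0:2,r1:Mul1,r2:2,r3:9,r4:6
cycle 2: issue MUL r2<-Mul2 // r0:2,r1:Mul1,r2:Mul2,r3:9,r4:6
cycle 3: stall // r0:2,r1:Mul1,r2:Mul2,r3:9,r4:6
cycle 4: stall // r0:2,r1:Mul1,r2:Mul2,r3:9,r4:6
cycle 5: CDB Mul1=36; issue MUL r3<-Mul1 // r0:2,r1:36,r2:Mul2,r3:Mul1,r4:6
cycle 6: CDB Mul2=4; issue SUB r2<-Add1 // r0:2,r1:36,r2:Add1,r3:Mul1,r4:6
cycle 7: issue MUL r4<-Mul2 // r0:2,r1:36,r2:Add1,r3:Mul1,r4:Mul2
cycle 8: issue SUB r3<-Add2 // r0:2,r1:36,r2:Add1,r3:Add2,r4:Mul2
cycle 9: CDB Mul1=4 // r0:2,r1:36,r2:Add1,r3:Add2,r4:Mul2
cycle 10: - // r0:2,r1:36,r2:Add1,r3:Add2,r4:Mul2
cycle 11: CDB Add1=-2 // r0:2,r1:36,r2:-2,r3:Add2,r4:Mul2
cycle 12: - // r0:2,r1:36,r2:-2,r3:Add2,r4:Mul2
cycle 13: CDB Add2=38 // r0:2,r1:36,r2:-2,r3:38,r4:Mul2
cycle 14: - // r0:2,r1:36,r2:-2,r3:38,r4:Mul2
cycle 15: CDB Mul2=4 // r0:2,r1:36,r2:-2,r3:38,r4:4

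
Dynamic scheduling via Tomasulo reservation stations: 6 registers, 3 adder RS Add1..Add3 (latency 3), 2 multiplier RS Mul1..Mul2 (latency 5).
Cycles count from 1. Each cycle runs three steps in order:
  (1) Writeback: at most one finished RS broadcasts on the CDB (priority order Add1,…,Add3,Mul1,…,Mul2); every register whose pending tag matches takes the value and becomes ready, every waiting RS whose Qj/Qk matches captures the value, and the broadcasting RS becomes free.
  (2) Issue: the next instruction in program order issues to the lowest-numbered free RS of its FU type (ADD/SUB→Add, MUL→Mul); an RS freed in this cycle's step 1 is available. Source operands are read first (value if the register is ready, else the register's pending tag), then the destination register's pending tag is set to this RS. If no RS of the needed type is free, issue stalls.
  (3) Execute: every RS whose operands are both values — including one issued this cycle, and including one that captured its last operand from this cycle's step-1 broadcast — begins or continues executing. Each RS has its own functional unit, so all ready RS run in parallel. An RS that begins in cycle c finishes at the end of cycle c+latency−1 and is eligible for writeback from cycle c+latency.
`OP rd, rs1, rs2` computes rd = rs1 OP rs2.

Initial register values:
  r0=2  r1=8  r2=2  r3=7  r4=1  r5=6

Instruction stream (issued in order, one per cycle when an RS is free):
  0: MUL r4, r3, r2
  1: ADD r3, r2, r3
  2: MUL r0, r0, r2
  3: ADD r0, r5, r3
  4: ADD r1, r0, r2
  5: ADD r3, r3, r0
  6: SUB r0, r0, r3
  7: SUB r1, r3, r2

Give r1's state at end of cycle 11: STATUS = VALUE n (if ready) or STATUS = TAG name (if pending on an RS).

STATUS = TAG Add1

cycle 1: issue MUL r4<-Mul1 // r0:2,r1:8,r2:2,r3:7,r4:Mul1,r5:6
cycle 2: issue ADD r3<-Add1 // r0:2,r1:8,r2:2,r3:Add1,r4:Mul1,r5:6
cycle 3: issue MUL r0<-Mul2 // r0:Mul2,r1:8,r2:2,r3:Add1,r4:Mul1,r5:6
cycle 4: issue ADD r0<-Add2 // r0:Add2,r1:8,r2:2,r3:Add1,r4:Mul1,r5:6
cycle 5: CDB Add1=9; issue ADD r1<-Add1 // r0:Add2,r1:Add1,r2:2,r3:9,r4:Mul1,r5:6
cycle 6: CDB Mul1=14; issue ADD r3<-Add3 // r0:Add2,r1:Add1,r2:2,r3:Add3,r4:14,r5:6
cycle 7: stall // r0:Add2,r1:Add1,r2:2,r3:Add3,r4:14,r5:6
cycle 8: CDB Add2=15; issue SUB r0<-Add2 // r0:Add2,r1:Add1,r2:2,r3:Add3,r4:14,r5:6
cycle 9: CDB Mul2=4; stall // r0:Add2,r1:Add1,r2:2,r3:Add3,r4:14,r5:6
cycle 10: stall // r0:Add2,r1:Add1,r2:2,r3:Add3,r4:14,r5:6
cycle 11: CDB Add1=17; issue SUB r1<-Add1 // r0:Add2,r1:Add1,r2:2,r3:Add3,r4:14,r5:6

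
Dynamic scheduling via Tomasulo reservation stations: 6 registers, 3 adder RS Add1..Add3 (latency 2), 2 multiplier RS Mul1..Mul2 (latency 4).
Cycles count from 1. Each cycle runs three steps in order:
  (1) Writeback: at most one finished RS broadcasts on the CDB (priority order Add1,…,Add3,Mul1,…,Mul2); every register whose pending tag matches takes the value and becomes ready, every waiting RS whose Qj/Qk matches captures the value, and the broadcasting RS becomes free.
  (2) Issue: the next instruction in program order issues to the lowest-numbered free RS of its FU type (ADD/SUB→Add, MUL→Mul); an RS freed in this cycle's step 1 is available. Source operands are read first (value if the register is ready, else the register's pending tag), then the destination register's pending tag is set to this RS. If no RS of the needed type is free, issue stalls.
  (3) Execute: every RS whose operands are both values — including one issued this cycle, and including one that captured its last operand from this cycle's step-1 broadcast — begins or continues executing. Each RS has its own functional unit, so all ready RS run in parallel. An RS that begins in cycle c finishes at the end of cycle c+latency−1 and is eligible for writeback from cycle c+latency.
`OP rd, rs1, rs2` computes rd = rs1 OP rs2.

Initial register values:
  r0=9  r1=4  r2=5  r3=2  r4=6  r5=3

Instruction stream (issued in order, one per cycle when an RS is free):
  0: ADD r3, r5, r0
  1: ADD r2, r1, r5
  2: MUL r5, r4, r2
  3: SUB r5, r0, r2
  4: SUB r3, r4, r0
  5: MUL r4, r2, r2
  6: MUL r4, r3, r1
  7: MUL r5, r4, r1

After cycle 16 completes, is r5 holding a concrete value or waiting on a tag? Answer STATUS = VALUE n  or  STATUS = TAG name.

c1: issue ADD r3<-Add1 | r0:9,r1:4,r2:5,r3:Add1,r4:6,r5:3
c2: issue ADD r2<-Add2 | r0:9,r1:4,r2:Add2,r3:Add1,r4:6,r5:3
c3: CDB Add1=12; issue MUL r5<-Mul1 | r0:9,r1:4,r2:Add2,r3:12,r4:6,r5:Mul1
c4: CDB Add2=7; issue SUB r5<-Add1 | r0:9,r1:4,r2:7,r3:12,r4:6,r5:Add1
c5: issue SUB r3<-Add2 | r0:9,r1:4,r2:7,r3:Add2,r4:6,r5:Add1
c6: CDB Add1=2; issue MUL r4<-Mul2 | r0:9,r1:4,r2:7,r3:Add2,r4:Mul2,r5:2
c7: CDB Add2=-3; stall | r0:9,r1:4,r2:7,r3:-3,r4:Mul2,r5:2
c8: CDB Mul1=42; issue MUL r4<-Mul1 | r0:9,r1:4,r2:7,r3:-3,r4:Mul1,r5:2
c9: stall | r0:9,r1:4,r2:7,r3:-3,r4:Mul1,r5:2
c10: CDB Mul2=49; issue MUL r5<-Mul2 | r0:9,r1:4,r2:7,r3:-3,r4:Mul1,r5:Mul2
c11: - | r0:9,r1:4,r2:7,r3:-3,r4:Mul1,r5:Mul2
c12: CDB Mul1=-12 | r0:9,r1:4,r2:7,r3:-3,r4:-12,r5:Mul2
c13: - | r0:9,r1:4,r2:7,r3:-3,r4:-12,r5:Mul2
c14: - | r0:9,r1:4,r2:7,r3:-3,r4:-12,r5:Mul2
c15: - | r0:9,r1:4,r2:7,r3:-3,r4:-12,r5:Mul2
c16: CDB Mul2=-48 | r0:9,r1:4,r2:7,r3:-3,r4:-12,r5:-48

STATUS = VALUE -48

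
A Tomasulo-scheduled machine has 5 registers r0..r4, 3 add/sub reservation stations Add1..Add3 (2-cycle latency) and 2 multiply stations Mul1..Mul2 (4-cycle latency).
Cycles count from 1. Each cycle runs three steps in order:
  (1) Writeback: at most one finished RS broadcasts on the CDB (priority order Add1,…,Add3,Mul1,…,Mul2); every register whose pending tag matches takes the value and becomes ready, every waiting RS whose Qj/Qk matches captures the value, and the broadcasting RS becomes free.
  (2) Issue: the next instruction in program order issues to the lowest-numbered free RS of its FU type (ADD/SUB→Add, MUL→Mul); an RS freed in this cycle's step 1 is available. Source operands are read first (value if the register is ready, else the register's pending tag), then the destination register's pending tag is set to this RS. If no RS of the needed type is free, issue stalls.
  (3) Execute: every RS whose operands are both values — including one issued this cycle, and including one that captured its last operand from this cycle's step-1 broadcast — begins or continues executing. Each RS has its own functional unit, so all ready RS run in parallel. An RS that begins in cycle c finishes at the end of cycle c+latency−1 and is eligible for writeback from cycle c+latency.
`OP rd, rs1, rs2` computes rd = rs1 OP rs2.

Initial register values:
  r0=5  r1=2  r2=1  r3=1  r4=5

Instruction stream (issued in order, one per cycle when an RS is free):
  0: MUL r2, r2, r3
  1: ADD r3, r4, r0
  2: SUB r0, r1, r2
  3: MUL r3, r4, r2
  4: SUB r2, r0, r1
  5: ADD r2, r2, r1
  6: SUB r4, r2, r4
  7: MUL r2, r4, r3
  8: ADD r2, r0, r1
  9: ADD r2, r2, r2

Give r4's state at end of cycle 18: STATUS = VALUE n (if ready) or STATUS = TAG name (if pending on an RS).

STATUS = VALUE -4

  c1: issue MUL r2<-Mul1  regs: r0:5,r1:2,r2:Mul1,r3:1,r4:5
  c2: issue ADD r3<-Add1  regs: r0:5,r1:2,r2:Mul1,r3:Add1,r4:5
  c3: issue SUB r0<-Add2  regs: r0:Add2,r1:2,r2:Mul1,r3:Add1,r4:5
  c4: CDB Add1=10; issue MUL r3<-Mul2  regs: r0:Add2,r1:2,r2:Mul1,r3:Mul2,r4:5
  c5: CDB Mul1=1; issue SUB r2<-Add1  regs: r0:Add2,r1:2,r2:Add1,r3:Mul2,r4:5
  c6: issue ADD r2<-Add3  regs: r0:Add2,r1:2,r2:Add3,r3:Mul2,r4:5
  c7: CDB Add2=1; issue SUB r4<-Add2  regs: r0:1,r1:2,r2:Add3,r3:Mul2,r4:Add2
  c8: issue MUL r2<-Mul1  regs: r0:1,r1:2,r2:Mul1,r3:Mul2,r4:Add2
  c9: CDB Add1=-1; issue ADD r2<-Add1  regs: r0:1,r1:2,r2:Add1,r3:Mul2,r4:Add2
  c10: CDB Mul2=5; stall  regs: r0:1,r1:2,r2:Add1,r3:5,r4:Add2
  c11: CDB Add1=3; issue ADD r2<-Add1  regs: r0:1,r1:2,r2:Add1,r3:5,r4:Add2
  c12: CDB Add3=1  regs: r0:1,r1:2,r2:Add1,r3:5,r4:Add2
  c13: CDB Add1=6  regs: r0:1,r1:2,r2:6,r3:5,r4:Add2
  c14: CDB Add2=-4  regs: r0:1,r1:2,r2:6,r3:5,r4:-4
  c15: -  regs: r0:1,r1:2,r2:6,r3:5,r4:-4
  c16: -  regs: r0:1,r1:2,r2:6,r3:5,r4:-4
  c17: -  regs: r0:1,r1:2,r2:6,r3:5,r4:-4
  c18: CDB Mul1=-20  regs: r0:1,r1:2,r2:6,r3:5,r4:-4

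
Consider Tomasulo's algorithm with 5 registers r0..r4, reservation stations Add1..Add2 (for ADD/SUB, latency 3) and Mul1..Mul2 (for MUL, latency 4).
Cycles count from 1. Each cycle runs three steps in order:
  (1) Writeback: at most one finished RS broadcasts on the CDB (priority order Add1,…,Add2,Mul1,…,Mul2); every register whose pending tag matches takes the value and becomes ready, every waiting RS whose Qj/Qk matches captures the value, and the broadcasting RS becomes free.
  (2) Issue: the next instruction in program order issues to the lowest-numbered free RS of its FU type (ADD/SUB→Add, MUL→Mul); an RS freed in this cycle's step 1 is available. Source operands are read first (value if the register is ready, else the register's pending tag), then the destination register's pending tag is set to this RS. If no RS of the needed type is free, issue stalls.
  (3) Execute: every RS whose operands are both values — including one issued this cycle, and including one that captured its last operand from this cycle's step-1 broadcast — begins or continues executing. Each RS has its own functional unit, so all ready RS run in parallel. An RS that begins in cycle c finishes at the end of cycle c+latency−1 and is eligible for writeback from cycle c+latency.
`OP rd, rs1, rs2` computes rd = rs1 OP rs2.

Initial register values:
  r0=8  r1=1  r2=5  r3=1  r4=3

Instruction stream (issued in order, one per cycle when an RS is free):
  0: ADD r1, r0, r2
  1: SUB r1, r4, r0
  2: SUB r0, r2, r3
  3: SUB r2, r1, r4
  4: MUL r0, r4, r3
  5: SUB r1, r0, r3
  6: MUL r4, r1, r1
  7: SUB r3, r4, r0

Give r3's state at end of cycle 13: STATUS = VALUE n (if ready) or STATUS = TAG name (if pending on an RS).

c1: issue ADD r1<-Add1 | r0:8,r1:Add1,r2:5,r3:1,r4:3
c2: issue SUB r1<-Add2 | r0:8,r1:Add2,r2:5,r3:1,r4:3
c3: stall | r0:8,r1:Add2,r2:5,r3:1,r4:3
c4: CDB Add1=13; issue SUB r0<-Add1 | r0:Add1,r1:Add2,r2:5,r3:1,r4:3
c5: CDB Add2=-5; issue SUB r2<-Add2 | r0:Add1,r1:-5,r2:Add2,r3:1,r4:3
c6: issue MUL r0<-Mul1 | r0:Mul1,r1:-5,r2:Add2,r3:1,r4:3
c7: CDB Add1=4; issue SUB r1<-Add1 | r0:Mul1,r1:Add1,r2:Add2,r3:1,r4:3
c8: CDB Add2=-8; issue MUL r4<-Mul2 | r0:Mul1,r1:Add1,r2:-8,r3:1,r4:Mul2
c9: issue SUB r3<-Add2 | r0:Mul1,r1:Add1,r2:-8,r3:Add2,r4:Mul2
c10: CDB Mul1=3 | r0:3,r1:Add1,r2:-8,r3:Add2,r4:Mul2
c11: - | r0:3,r1:Add1,r2:-8,r3:Add2,r4:Mul2
c12: - | r0:3,r1:Add1,r2:-8,r3:Add2,r4:Mul2
c13: CDB Add1=2 | r0:3,r1:2,r2:-8,r3:Add2,r4:Mul2

STATUS = TAG Add2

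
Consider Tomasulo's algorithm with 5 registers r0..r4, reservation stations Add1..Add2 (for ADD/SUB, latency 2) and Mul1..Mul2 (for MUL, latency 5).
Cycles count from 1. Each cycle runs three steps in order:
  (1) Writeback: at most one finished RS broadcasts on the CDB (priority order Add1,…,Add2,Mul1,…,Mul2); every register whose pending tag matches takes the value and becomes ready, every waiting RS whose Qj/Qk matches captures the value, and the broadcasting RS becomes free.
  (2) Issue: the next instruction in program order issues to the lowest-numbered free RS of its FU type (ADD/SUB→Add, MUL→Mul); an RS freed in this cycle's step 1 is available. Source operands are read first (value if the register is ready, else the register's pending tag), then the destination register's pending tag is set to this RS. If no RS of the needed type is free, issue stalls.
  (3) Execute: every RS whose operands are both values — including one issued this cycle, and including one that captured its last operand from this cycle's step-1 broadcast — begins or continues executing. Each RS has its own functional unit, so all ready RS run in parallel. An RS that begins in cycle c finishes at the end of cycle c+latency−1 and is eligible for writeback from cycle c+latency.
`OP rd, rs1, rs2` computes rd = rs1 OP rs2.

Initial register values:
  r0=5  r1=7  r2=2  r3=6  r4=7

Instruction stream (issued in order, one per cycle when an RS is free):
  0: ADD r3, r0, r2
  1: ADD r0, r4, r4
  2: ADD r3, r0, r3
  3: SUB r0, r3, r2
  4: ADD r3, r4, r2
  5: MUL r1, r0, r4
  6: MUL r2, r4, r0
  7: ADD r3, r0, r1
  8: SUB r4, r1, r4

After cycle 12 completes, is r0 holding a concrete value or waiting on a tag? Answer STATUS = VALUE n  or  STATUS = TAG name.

  c1: issue ADD r3<-Add1  regs: r0:5,r1:7,r2:2,r3:Add1,r4:7
  c2: issue ADD r0<-Add2  regs: r0:Add2,r1:7,r2:2,r3:Add1,r4:7
  c3: CDB Add1=7; issue ADD r3<-Add1  regs: r0:Add2,r1:7,r2:2,r3:Add1,r4:7
  c4: CDB Add2=14; issue SUB r0<-Add2  regs: r0:Add2,r1:7,r2:2,r3:Add1,r4:7
  c5: stall  regs: r0:Add2,r1:7,r2:2,r3:Add1,r4:7
  c6: CDB Add1=21; issue ADD r3<-Add1  regs: r0:Add2,r1:7,r2:2,r3:Add1,r4:7
  c7: issue MUL r1<-Mul1  regs: r0:Add2,r1:Mul1,r2:2,r3:Add1,r4:7
  c8: CDB Add1=9; issue MUL r2<-Mul2  regs: r0:Add2,r1:Mul1,r2:Mul2,r3:9,r4:7
  c9: CDB Add2=19; issue ADD r3<-Add1  regs: r0:19,r1:Mul1,r2:Mul2,r3:Add1,r4:7
  c10: issue SUB r4<-Add2  regs: r0:19,r1:Mul1,r2:Mul2,r3:Add1,r4:Add2
  c11: -  regs: r0:19,r1:Mul1,r2:Mul2,r3:Add1,r4:Add2
  c12: -  regs: r0:19,r1:Mul1,r2:Mul2,r3:Add1,r4:Add2

STATUS = VALUE 19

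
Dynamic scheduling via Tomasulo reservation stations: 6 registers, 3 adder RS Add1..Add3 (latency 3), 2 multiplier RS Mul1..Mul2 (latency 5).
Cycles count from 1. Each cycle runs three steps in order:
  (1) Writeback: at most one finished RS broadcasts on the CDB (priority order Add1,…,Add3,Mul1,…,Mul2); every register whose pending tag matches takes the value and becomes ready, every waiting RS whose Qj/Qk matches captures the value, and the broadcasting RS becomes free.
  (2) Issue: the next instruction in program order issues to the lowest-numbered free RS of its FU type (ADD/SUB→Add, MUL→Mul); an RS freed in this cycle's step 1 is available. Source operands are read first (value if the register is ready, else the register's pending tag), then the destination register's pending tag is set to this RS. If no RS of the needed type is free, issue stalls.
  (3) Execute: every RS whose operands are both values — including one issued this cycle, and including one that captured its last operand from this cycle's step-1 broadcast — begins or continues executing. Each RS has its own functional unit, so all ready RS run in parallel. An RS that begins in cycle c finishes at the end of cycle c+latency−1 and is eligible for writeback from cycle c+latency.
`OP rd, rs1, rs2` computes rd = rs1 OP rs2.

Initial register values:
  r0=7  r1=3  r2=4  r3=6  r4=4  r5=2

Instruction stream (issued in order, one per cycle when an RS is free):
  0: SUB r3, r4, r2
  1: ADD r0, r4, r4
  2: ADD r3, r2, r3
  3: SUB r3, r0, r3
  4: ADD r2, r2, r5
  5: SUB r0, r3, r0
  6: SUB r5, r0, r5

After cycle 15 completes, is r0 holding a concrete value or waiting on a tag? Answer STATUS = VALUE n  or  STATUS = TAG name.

STATUS = VALUE -4

cycle 1: issue SUB r3<-Add1 // r0:7,r1:3,r2:4,r3:Add1,r4:4,r5:2
cycle 2: issue ADD r0<-Add2 // r0:Add2,r1:3,r2:4,r3:Add1,r4:4,r5:2
cycle 3: issue ADD r3<-Add3 // r0:Add2,r1:3,r2:4,r3:Add3,r4:4,r5:2
cycle 4: CDB Add1=0; issue SUB r3<-Add1 // r0:Add2,r1:3,r2:4,r3:Add1,r4:4,r5:2
cycle 5: CDB Add2=8; issue ADD r2<-Add2 // r0:8,r1:3,r2:Add2,r3:Add1,r4:4,r5:2
cycle 6: stall // r0:8,r1:3,r2:Add2,r3:Add1,r4:4,r5:2
cycle 7: CDB Add3=4; issue SUB r0<-Add3 // r0:Add3,r1:3,r2:Add2,r3:Add1,r4:4,r5:2
cycle 8: CDB Add2=6; issue SUB r5<-Add2 // r0:Add3,r1:3,r2:6,r3:Add1,r4:4,r5:Add2
cycle 9: - // r0:Add3,r1:3,r2:6,r3:Add1,r4:4,r5:Add2
cycle 10: CDB Add1=4 // r0:Add3,r1:3,r2:6,r3:4,r4:4,r5:Add2
cycle 11: - // r0:Add3,r1:3,r2:6,r3:4,r4:4,r5:Add2
cycle 12: - // r0:Add3,r1:3,r2:6,r3:4,r4:4,r5:Add2
cycle 13: CDB Add3=-4 // r0:-4,r1:3,r2:6,r3:4,r4:4,r5:Add2
cycle 14: - // r0:-4,r1:3,r2:6,r3:4,r4:4,r5:Add2
cycle 15: - // r0:-4,r1:3,r2:6,r3:4,r4:4,r5:Add2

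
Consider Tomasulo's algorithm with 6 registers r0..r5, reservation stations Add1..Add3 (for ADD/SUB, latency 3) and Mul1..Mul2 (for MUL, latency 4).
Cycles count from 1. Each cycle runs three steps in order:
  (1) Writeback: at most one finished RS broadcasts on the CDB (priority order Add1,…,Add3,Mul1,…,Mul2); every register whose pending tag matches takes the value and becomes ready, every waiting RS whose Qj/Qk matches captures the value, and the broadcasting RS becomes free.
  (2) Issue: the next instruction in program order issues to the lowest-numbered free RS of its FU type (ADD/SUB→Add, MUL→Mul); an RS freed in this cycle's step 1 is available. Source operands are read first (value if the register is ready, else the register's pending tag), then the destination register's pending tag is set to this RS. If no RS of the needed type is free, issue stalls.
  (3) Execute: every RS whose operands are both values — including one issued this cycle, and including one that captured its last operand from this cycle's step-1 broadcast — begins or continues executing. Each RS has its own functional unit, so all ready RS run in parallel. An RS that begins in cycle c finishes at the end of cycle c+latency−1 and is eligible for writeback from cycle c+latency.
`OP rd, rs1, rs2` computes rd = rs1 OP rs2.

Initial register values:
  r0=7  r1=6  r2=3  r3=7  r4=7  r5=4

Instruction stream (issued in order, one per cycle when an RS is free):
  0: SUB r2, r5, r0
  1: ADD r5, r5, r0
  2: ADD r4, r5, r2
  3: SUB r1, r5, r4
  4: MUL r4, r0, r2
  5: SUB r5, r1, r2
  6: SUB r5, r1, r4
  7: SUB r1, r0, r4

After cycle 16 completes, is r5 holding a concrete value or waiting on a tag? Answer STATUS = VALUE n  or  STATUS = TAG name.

STATUS = VALUE 24

  c1: issue SUB r2<-Add1  regs: r0:7,r1:6,r2:Add1,r3:7,r4:7,r5:4
  c2: issue ADD r5<-Add2  regs: r0:7,r1:6,r2:Add1,r3:7,r4:7,r5:Add2
  c3: issue ADD r4<-Add3  regs: r0:7,r1:6,r2:Add1,r3:7,r4:Add3,r5:Add2
  c4: CDB Add1=-3; issue SUB r1<-Add1  regs: r0:7,r1:Add1,r2:-3,r3:7,r4:Add3,r5:Add2
  c5: CDB Add2=11; issue MUL r4<-Mul1  regs: r0:7,r1:Add1,r2:-3,r3:7,r4:Mul1,r5:11
  c6: issue SUB r5<-Add2  regs: r0:7,r1:Add1,r2:-3,r3:7,r4:Mul1,r5:Add2
  c7: stall  regs: r0:7,r1:Add1,r2:-3,r3:7,r4:Mul1,r5:Add2
  c8: CDB Add3=8; issue SUB r5<-Add3  regs: r0:7,r1:Add1,r2:-3,r3:7,r4:Mul1,r5:Add3
  c9: CDB Mul1=-21; stall  regs: r0:7,r1:Add1,r2:-3,r3:7,r4:-21,r5:Add3
  c10: stall  regs: r0:7,r1:Add1,r2:-3,r3:7,r4:-21,r5:Add3
  c11: CDB Add1=3; issue SUB r1<-Add1  regs: r0:7,r1:Add1,r2:-3,r3:7,r4:-21,r5:Add3
  c12: -  regs: r0:7,r1:Add1,r2:-3,r3:7,r4:-21,r5:Add3
  c13: -  regs: r0:7,r1:Add1,r2:-3,r3:7,r4:-21,r5:Add3
  c14: CDB Add1=28  regs: r0:7,r1:28,r2:-3,r3:7,r4:-21,r5:Add3
  c15: CDB Add2=6  regs: r0:7,r1:28,r2:-3,r3:7,r4:-21,r5:Add3
  c16: CDB Add3=24  regs: r0:7,r1:28,r2:-3,r3:7,r4:-21,r5:24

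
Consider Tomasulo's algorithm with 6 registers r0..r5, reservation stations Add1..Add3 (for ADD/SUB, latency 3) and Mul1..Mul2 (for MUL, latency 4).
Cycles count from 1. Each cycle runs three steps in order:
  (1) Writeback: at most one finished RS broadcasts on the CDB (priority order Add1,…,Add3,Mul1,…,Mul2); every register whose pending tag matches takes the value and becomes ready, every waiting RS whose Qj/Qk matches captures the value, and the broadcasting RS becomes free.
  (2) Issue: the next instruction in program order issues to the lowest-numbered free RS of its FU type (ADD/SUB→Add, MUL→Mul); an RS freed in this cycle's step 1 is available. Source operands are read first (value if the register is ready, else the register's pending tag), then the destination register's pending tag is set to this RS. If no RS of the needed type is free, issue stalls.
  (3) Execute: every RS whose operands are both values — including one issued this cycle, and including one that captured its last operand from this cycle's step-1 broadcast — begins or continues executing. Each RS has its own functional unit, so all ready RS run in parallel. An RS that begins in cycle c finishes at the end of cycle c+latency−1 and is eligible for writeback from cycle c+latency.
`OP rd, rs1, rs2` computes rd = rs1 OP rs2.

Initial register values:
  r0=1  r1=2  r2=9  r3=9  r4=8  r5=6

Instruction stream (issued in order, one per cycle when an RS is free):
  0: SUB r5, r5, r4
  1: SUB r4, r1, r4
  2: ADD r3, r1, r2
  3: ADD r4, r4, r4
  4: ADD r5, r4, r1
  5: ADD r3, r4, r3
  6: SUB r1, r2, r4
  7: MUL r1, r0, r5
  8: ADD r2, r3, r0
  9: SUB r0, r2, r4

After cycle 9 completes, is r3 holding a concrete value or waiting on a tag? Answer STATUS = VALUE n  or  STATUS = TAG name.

STATUS = TAG Add3

cycle 1: issue SUB r5<-Add1 // r0:1,r1:2,r2:9,r3:9,r4:8,r5:Add1
cycle 2: issue SUB r4<-Add2 // r0:1,r1:2,r2:9,r3:9,r4:Add2,r5:Add1
cycle 3: issue ADD r3<-Add3 // r0:1,r1:2,r2:9,r3:Add3,r4:Add2,r5:Add1
cycle 4: CDB Add1=-2; issue ADD r4<-Add1 // r0:1,r1:2,r2:9,r3:Add3,r4:Add1,r5:-2
cycle 5: CDB Add2=-6; issue ADD r5<-Add2 // r0:1,r1:2,r2:9,r3:Add3,r4:Add1,r5:Add2
cycle 6: CDB Add3=11; issue ADD r3<-Add3 // r0:1,r1:2,r2:9,r3:Add3,r4:Add1,r5:Add2
cycle 7: stall // r0:1,r1:2,r2:9,r3:Add3,r4:Add1,r5:Add2
cycle 8: CDB Add1=-12; issue SUB r1<-Add1 // r0:1,r1:Add1,r2:9,r3:Add3,r4:-12,r5:Add2
cycle 9: issue MUL r1<-Mul1 // r0:1,r1:Mul1,r2:9,r3:Add3,r4:-12,r5:Add2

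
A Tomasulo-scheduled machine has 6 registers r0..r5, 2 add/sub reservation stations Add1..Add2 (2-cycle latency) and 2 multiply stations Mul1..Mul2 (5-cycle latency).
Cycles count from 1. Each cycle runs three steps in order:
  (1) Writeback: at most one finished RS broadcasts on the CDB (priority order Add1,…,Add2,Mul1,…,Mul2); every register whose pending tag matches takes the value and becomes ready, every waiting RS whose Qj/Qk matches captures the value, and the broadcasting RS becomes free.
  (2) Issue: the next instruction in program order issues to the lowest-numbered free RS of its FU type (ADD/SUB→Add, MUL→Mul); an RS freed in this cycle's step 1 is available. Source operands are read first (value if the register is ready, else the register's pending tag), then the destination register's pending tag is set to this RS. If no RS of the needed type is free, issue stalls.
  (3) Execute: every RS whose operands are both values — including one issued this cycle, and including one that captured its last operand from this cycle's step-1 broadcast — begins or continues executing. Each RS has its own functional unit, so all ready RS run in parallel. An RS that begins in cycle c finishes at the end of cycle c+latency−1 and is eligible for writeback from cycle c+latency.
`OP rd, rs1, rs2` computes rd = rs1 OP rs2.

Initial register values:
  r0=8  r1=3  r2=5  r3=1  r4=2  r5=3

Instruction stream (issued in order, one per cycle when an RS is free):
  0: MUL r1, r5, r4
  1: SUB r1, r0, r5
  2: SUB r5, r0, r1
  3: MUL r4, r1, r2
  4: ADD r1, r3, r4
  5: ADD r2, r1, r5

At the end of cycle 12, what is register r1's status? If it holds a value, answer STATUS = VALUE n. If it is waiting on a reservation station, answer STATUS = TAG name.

  c1: issue MUL r1<-Mul1  regs: r0:8,r1:Mul1,r2:5,r3:1,r4:2,r5:3
  c2: issue SUB r1<-Add1  regs: r0:8,r1:Add1,r2:5,r3:1,r4:2,r5:3
  c3: issue SUB r5<-Add2  regs: r0:8,r1:Add1,r2:5,r3:1,r4:2,r5:Add2
  c4: CDB Add1=5; issue MUL r4<-Mul2  regs: r0:8,r1:5,r2:5,r3:1,r4:Mul2,r5:Add2
  c5: issue ADD r1<-Add1  regs: r0:8,r1:Add1,r2:5,r3:1,r4:Mul2,r5:Add2
  c6: CDB Add2=3; issue ADD r2<-Add2  regs: r0:8,r1:Add1,r2:Add2,r3:1,r4:Mul2,r5:3
  c7: CDB Mul1=6  regs: r0:8,r1:Add1,r2:Add2,r3:1,r4:Mul2,r5:3
  c8: -  regs: r0:8,r1:Add1,r2:Add2,r3:1,r4:Mul2,r5:3
  c9: CDB Mul2=25  regs: r0:8,r1:Add1,r2:Add2,r3:1,r4:25,r5:3
  c10: -  regs: r0:8,r1:Add1,r2:Add2,r3:1,r4:25,r5:3
  c11: CDB Add1=26  regs: r0:8,r1:26,r2:Add2,r3:1,r4:25,r5:3
  c12: -  regs: r0:8,r1:26,r2:Add2,r3:1,r4:25,r5:3

STATUS = VALUE 26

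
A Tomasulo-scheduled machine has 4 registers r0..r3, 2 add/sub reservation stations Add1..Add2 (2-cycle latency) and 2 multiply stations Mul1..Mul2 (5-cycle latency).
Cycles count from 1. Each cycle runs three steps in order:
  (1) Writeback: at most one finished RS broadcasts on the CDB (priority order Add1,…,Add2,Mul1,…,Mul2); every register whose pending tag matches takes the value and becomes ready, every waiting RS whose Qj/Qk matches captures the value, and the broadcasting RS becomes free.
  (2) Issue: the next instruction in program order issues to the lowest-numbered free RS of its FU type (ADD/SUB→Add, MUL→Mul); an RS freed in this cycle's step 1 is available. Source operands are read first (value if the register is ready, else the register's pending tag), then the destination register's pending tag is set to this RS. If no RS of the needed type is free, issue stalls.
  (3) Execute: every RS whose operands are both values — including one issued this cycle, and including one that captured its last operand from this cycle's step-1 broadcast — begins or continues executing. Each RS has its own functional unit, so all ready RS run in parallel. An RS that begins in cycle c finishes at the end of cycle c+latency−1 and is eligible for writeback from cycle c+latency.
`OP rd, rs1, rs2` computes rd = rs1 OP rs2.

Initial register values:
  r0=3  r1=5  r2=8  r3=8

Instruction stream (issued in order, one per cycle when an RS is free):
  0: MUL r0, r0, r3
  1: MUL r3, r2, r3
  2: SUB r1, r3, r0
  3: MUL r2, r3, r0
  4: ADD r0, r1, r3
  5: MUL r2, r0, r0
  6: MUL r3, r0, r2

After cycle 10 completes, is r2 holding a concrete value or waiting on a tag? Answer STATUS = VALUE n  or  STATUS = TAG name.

cycle 1: issue MUL r0<-Mul1 // r0:Mul1,r1:5,r2:8,r3:8
cycle 2: issue MUL r3<-Mul2 // r0:Mul1,r1:5,r2:8,r3:Mul2
cycle 3: issue SUB r1<-Add1 // r0:Mul1,r1:Add1,r2:8,r3:Mul2
cycle 4: stall // r0:Mul1,r1:Add1,r2:8,r3:Mul2
cycle 5: stall // r0:Mul1,r1:Add1,r2:8,r3:Mul2
cycle 6: CDB Mul1=24; issue MUL r2<-Mul1 // r0:24,r1:Add1,r2:Mul1,r3:Mul2
cycle 7: CDB Mul2=64; issue ADD r0<-Add2 // r0:Add2,r1:Add1,r2:Mul1,r3:64
cycle 8: issue MUL r2<-Mul2 // r0:Add2,r1:Add1,r2:Mul2,r3:64
cycle 9: CDB Add1=40; stall // r0:Add2,r1:40,r2:Mul2,r3:64
cycle 10: stall // r0:Add2,r1:40,r2:Mul2,r3:64

STATUS = TAG Mul2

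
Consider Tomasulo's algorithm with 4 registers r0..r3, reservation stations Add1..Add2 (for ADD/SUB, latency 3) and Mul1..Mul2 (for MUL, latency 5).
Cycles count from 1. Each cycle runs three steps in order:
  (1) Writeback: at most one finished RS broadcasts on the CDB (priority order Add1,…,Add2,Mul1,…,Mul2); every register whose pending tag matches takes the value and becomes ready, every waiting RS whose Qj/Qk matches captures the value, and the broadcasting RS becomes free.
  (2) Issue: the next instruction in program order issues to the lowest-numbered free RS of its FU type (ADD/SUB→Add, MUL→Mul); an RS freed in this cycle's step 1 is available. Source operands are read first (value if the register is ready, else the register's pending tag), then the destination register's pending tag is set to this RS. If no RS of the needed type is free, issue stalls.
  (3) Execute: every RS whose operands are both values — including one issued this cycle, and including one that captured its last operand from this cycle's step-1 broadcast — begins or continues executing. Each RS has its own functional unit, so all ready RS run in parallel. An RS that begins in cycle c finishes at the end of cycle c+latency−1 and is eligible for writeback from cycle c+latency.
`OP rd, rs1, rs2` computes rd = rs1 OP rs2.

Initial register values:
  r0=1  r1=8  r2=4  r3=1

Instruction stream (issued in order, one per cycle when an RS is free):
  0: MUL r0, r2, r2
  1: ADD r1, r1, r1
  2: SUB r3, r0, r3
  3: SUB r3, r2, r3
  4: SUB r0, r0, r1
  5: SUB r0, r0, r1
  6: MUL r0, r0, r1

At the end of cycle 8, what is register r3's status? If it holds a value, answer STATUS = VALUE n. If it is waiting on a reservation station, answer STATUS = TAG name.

  c1: issue MUL r0<-Mul1  regs: r0:Mul1,r1:8,r2:4,r3:1
  c2: issue ADD r1<-Add1  regs: r0:Mul1,r1:Add1,r2:4,r3:1
  c3: issue SUB r3<-Add2  regs: r0:Mul1,r1:Add1,r2:4,r3:Add2
  c4: stall  regs: r0:Mul1,r1:Add1,r2:4,r3:Add2
  c5: CDB Add1=16; issue SUB r3<-Add1  regs: r0:Mul1,r1:16,r2:4,r3:Add1
  c6: CDB Mul1=16; stall  regs: r0:16,r1:16,r2:4,r3:Add1
  c7: stall  regs: r0:16,r1:16,r2:4,r3:Add1
  c8: stall  regs: r0:16,r1:16,r2:4,r3:Add1

STATUS = TAG Add1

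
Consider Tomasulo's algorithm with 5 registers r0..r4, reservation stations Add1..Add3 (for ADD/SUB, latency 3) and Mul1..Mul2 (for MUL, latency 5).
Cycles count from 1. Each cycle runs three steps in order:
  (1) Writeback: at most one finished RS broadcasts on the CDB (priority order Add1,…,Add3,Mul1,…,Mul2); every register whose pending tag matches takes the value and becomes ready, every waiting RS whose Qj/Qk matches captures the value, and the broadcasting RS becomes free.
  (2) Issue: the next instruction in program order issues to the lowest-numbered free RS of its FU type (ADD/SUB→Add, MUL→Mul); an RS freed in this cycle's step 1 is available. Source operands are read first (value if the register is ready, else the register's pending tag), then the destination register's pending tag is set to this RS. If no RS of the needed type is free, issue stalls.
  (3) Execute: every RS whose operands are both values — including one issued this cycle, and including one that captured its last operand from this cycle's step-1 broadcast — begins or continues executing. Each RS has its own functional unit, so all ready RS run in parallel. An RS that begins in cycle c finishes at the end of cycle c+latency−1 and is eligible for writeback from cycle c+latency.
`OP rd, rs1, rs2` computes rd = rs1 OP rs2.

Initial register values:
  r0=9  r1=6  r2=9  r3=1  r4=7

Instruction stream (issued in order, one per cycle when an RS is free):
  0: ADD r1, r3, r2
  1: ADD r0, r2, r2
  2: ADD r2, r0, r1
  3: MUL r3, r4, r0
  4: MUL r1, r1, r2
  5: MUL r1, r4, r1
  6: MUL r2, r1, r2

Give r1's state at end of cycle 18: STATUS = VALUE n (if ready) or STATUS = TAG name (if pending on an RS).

STATUS = VALUE 1960

  c1: issue ADD r1<-Add1  regs: r0:9,r1:Add1,r2:9,r3:1,r4:7
  c2: issue ADD r0<-Add2  regs: r0:Add2,r1:Add1,r2:9,r3:1,r4:7
  c3: issue ADD r2<-Add3  regs: r0:Add2,r1:Add1,r2:Add3,r3:1,r4:7
  c4: CDB Add1=10; issue MUL r3<-Mul1  regs: r0:Add2,r1:10,r2:Add3,r3:Mul1,r4:7
  c5: CDB Add2=18; issue MUL r1<-Mul2  regs: r0:18,r1:Mul2,r2:Add3,r3:Mul1,r4:7
  c6: stall  regs: r0:18,r1:Mul2,r2:Add3,r3:Mul1,r4:7
  c7: stall  regs: r0:18,r1:Mul2,r2:Add3,r3:Mul1,r4:7
  c8: CDB Add3=28; stall  regs: r0:18,r1:Mul2,r2:28,r3:Mul1,r4:7
  c9: stall  regs: r0:18,r1:Mul2,r2:28,r3:Mul1,r4:7
  c10: CDB Mul1=126; issue MUL r1<-Mul1  regs: r0:18,r1:Mul1,r2:28,r3:126,r4:7
  c11: stall  regs: r0:18,r1:Mul1,r2:28,r3:126,r4:7
  c12: stall  regs: r0:18,r1:Mul1,r2:28,r3:126,r4:7
  c13: CDB Mul2=280; issue MUL r2<-Mul2  regs: r0:18,r1:Mul1,r2:Mul2,r3:126,r4:7
  c14: -  regs: r0:18,r1:Mul1,r2:Mul2,r3:126,r4:7
  c15: -  regs: r0:18,r1:Mul1,r2:Mul2,r3:126,r4:7
  c16: -  regs: r0:18,r1:Mul1,r2:Mul2,r3:126,r4:7
  c17: -  regs: r0:18,r1:Mul1,r2:Mul2,r3:126,r4:7
  c18: CDB Mul1=1960  regs: r0:18,r1:1960,r2:Mul2,r3:126,r4:7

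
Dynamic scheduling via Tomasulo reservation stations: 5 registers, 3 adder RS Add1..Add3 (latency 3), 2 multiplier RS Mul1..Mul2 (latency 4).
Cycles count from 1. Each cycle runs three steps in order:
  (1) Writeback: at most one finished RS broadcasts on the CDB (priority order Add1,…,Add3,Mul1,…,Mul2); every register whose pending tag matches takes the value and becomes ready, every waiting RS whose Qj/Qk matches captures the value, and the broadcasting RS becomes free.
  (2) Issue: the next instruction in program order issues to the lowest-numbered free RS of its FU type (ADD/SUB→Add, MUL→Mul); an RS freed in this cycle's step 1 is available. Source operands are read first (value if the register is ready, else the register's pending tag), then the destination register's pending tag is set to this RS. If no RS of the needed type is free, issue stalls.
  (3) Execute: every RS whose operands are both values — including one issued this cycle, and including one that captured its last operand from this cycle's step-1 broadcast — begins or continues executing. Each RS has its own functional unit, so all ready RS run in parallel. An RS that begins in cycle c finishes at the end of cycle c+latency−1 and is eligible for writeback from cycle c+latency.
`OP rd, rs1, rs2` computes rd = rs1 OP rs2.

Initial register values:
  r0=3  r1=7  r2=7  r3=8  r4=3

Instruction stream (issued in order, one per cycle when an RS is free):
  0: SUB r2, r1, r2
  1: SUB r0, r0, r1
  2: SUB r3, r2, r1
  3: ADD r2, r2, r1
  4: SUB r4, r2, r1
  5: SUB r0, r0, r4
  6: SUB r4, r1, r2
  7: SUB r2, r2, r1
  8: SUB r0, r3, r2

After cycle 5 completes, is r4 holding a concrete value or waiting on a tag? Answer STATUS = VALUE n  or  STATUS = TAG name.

cycle 1: issue SUB r2<-Add1 // r0:3,r1:7,r2:Add1,r3:8,r4:3
cycle 2: issue SUB r0<-Add2 // r0:Add2,r1:7,r2:Add1,r3:8,r4:3
cycle 3: issue SUB r3<-Add3 // r0:Add2,r1:7,r2:Add1,r3:Add3,r4:3
cycle 4: CDB Add1=0; issue ADD r2<-Add1 // r0:Add2,r1:7,r2:Add1,r3:Add3,r4:3
cycle 5: CDB Add2=-4; issue SUB r4<-Add2 // r0:-4,r1:7,r2:Add1,r3:Add3,r4:Add2

STATUS = TAG Add2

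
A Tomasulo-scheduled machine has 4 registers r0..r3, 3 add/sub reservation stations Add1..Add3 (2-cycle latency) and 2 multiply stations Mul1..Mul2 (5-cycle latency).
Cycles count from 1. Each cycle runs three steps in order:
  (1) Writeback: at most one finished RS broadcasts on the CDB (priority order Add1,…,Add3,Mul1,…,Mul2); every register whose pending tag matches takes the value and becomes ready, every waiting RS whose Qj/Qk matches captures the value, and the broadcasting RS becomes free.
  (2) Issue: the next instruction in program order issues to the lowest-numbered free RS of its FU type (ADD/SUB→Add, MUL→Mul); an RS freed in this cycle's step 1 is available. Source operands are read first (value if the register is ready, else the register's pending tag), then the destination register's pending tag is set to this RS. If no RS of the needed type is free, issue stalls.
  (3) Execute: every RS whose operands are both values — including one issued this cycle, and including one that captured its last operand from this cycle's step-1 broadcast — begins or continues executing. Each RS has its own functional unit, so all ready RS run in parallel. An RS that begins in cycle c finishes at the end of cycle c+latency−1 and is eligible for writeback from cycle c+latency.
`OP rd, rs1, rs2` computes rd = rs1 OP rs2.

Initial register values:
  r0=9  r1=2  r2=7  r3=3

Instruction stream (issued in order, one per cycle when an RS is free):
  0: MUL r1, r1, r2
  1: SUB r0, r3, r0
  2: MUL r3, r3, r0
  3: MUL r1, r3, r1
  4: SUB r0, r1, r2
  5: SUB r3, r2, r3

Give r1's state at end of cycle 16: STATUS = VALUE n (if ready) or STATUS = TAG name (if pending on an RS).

STATUS = VALUE -252

  c1: issue MUL r1<-Mul1  regs: r0:9,r1:Mul1,r2:7,r3:3
  c2: issue SUB r0<-Add1  regs: r0:Add1,r1:Mul1,r2:7,r3:3
  c3: issue MUL r3<-Mul2  regs: r0:Add1,r1:Mul1,r2:7,r3:Mul2
  c4: CDB Add1=-6; stall  regs: r0:-6,r1:Mul1,r2:7,r3:Mul2
  c5: stall  regs: r0:-6,r1:Mul1,r2:7,r3:Mul2
  c6: CDB Mul1=14; issue MUL r1<-Mul1  regs: r0:-6,r1:Mul1,r2:7,r3:Mul2
  c7: issue SUB r0<-Add1  regs: r0:Add1,r1:Mul1,r2:7,r3:Mul2
  c8: issue SUB r3<-Add2  regs: r0:Add1,r1:Mul1,r2:7,r3:Add2
  c9: CDB Mul2=-18  regs: r0:Add1,r1:Mul1,r2:7,r3:Add2
  c10: -  regs: r0:Add1,r1:Mul1,r2:7,r3:Add2
  c11: CDB Add2=25  regs: r0:Add1,r1:Mul1,r2:7,r3:25
  c12: -  regs: r0:Add1,r1:Mul1,r2:7,r3:25
  c13: -  regs: r0:Add1,r1:Mul1,r2:7,r3:25
  c14: CDB Mul1=-252  regs: r0:Add1,r1:-252,r2:7,r3:25
  c15: -  regs: r0:Add1,r1:-252,r2:7,r3:25
  c16: CDB Add1=-259  regs: r0:-259,r1:-252,r2:7,r3:25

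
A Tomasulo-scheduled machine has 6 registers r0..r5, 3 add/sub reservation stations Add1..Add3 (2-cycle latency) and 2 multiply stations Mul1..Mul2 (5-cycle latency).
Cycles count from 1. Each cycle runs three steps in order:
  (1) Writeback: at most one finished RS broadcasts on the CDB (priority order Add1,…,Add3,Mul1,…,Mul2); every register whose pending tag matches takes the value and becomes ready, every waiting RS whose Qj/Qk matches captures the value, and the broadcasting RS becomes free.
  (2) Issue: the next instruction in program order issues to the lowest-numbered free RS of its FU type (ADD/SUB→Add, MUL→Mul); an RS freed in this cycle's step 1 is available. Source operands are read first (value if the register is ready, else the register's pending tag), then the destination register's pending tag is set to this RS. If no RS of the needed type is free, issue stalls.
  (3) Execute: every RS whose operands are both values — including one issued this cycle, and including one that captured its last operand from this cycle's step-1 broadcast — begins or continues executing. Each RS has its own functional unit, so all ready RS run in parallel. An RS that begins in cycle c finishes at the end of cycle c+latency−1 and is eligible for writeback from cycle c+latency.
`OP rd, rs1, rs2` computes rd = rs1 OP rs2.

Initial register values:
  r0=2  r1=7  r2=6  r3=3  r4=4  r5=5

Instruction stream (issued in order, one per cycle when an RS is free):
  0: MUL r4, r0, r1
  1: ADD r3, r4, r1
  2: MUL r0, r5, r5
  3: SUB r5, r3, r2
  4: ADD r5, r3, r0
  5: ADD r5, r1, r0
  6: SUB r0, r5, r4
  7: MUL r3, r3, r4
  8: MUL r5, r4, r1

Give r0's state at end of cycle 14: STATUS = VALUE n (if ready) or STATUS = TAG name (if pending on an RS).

cycle 1: issue MUL r4<-Mul1 // r0:2,r1:7,r2:6,r3:3,r4:Mul1,r5:5
cycle 2: issue ADD r3<-Add1 // r0:2,r1:7,r2:6,r3:Add1,r4:Mul1,r5:5
cycle 3: issue MUL r0<-Mul2 // r0:Mul2,r1:7,r2:6,r3:Add1,r4:Mul1,r5:5
cycle 4: issue SUB r5<-Add2 // r0:Mul2,r1:7,r2:6,r3:Add1,r4:Mul1,r5:Add2
cycle 5: issue ADD r5<-Add3 // r0:Mul2,r1:7,r2:6,r3:Add1,r4:Mul1,r5:Add3
cycle 6: CDB Mul1=14; stall // r0:Mul2,r1:7,r2:6,r3:Add1,r4:14,r5:Add3
cycle 7: stall // r0:Mul2,r1:7,r2:6,r3:Add1,r4:14,r5:Add3
cycle 8: CDB Add1=21; issue ADD r5<-Add1 // r0:Mul2,r1:7,r2:6,r3:21,r4:14,r5:Add1
cycle 9: CDB Mul2=25; stall // r0:25,r1:7,r2:6,r3:21,r4:14,r5:Add1
cycle 10: CDB Add2=15; issue SUB r0<-Add2 // r0:Add2,r1:7,r2:6,r3:21,r4:14,r5:Add1
cycle 11: CDB Add1=32; issue MUL r3<-Mul1 // r0:Add2,r1:7,r2:6,r3:Mul1,r4:14,r5:32
cycle 12: CDB Add3=46; issue MUL r5<-Mul2 // r0:Add2,r1:7,r2:6,r3:Mul1,r4:14,r5:Mul2
cycle 13: CDB Add2=18 // r0:18,r1:7,r2:6,r3:Mul1,r4:14,r5:Mul2
cycle 14: - // r0:18,r1:7,r2:6,r3:Mul1,r4:14,r5:Mul2

STATUS = VALUE 18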